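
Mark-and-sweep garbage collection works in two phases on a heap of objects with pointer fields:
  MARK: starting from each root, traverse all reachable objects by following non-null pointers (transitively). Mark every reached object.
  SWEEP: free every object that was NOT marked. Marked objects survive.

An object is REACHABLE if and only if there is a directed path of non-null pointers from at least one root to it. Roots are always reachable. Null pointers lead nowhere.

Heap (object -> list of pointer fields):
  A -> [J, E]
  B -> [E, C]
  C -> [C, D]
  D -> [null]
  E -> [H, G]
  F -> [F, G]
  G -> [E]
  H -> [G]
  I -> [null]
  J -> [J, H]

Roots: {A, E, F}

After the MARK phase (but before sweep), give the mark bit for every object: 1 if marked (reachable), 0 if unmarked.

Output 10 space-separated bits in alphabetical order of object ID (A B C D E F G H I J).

Answer: 1 0 0 0 1 1 1 1 0 1

Derivation:
Roots: A E F
Mark A: refs=J E, marked=A
Mark E: refs=H G, marked=A E
Mark F: refs=F G, marked=A E F
Mark J: refs=J H, marked=A E F J
Mark H: refs=G, marked=A E F H J
Mark G: refs=E, marked=A E F G H J
Unmarked (collected): B C D I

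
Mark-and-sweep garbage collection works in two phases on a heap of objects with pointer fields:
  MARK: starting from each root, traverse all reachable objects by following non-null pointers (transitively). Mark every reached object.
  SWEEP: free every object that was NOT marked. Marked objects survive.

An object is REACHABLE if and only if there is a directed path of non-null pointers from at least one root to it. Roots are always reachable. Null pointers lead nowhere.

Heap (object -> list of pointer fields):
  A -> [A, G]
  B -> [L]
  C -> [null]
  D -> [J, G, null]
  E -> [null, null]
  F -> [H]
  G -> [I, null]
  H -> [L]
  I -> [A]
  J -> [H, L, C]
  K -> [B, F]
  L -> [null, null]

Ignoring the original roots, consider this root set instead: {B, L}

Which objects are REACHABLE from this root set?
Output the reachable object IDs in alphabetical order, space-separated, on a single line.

Answer: B L

Derivation:
Roots: B L
Mark B: refs=L, marked=B
Mark L: refs=null null, marked=B L
Unmarked (collected): A C D E F G H I J K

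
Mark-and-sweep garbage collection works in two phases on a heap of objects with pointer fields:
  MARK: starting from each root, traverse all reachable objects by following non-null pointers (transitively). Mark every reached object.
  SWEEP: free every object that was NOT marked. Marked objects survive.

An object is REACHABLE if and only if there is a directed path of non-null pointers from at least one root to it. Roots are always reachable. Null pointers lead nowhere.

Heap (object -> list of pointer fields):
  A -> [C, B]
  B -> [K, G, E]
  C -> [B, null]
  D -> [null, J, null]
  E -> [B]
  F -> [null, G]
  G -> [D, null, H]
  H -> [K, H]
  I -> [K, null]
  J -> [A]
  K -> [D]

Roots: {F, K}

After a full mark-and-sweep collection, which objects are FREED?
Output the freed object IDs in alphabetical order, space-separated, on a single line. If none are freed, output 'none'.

Answer: I

Derivation:
Roots: F K
Mark F: refs=null G, marked=F
Mark K: refs=D, marked=F K
Mark G: refs=D null H, marked=F G K
Mark D: refs=null J null, marked=D F G K
Mark H: refs=K H, marked=D F G H K
Mark J: refs=A, marked=D F G H J K
Mark A: refs=C B, marked=A D F G H J K
Mark C: refs=B null, marked=A C D F G H J K
Mark B: refs=K G E, marked=A B C D F G H J K
Mark E: refs=B, marked=A B C D E F G H J K
Unmarked (collected): I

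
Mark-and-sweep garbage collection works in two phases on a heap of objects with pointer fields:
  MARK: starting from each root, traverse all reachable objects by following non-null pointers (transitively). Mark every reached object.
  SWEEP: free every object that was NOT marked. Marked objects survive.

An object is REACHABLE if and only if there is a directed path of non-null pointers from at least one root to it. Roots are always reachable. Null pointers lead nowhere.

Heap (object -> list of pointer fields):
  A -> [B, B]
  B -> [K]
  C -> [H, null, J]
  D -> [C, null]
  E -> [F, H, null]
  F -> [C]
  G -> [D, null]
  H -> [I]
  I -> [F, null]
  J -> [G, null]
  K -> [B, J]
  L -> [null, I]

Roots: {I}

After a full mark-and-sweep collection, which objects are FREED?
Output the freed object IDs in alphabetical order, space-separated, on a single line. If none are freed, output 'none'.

Answer: A B E K L

Derivation:
Roots: I
Mark I: refs=F null, marked=I
Mark F: refs=C, marked=F I
Mark C: refs=H null J, marked=C F I
Mark H: refs=I, marked=C F H I
Mark J: refs=G null, marked=C F H I J
Mark G: refs=D null, marked=C F G H I J
Mark D: refs=C null, marked=C D F G H I J
Unmarked (collected): A B E K L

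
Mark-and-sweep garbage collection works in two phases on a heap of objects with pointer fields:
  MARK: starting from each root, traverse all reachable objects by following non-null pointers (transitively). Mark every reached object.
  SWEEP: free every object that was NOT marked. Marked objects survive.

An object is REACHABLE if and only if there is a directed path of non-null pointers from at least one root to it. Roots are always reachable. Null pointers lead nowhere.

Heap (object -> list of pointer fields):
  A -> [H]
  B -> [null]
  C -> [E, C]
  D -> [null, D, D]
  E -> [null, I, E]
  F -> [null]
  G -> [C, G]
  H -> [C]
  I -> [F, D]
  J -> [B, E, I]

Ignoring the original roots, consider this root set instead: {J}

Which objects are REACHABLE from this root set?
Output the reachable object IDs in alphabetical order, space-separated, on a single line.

Answer: B D E F I J

Derivation:
Roots: J
Mark J: refs=B E I, marked=J
Mark B: refs=null, marked=B J
Mark E: refs=null I E, marked=B E J
Mark I: refs=F D, marked=B E I J
Mark F: refs=null, marked=B E F I J
Mark D: refs=null D D, marked=B D E F I J
Unmarked (collected): A C G H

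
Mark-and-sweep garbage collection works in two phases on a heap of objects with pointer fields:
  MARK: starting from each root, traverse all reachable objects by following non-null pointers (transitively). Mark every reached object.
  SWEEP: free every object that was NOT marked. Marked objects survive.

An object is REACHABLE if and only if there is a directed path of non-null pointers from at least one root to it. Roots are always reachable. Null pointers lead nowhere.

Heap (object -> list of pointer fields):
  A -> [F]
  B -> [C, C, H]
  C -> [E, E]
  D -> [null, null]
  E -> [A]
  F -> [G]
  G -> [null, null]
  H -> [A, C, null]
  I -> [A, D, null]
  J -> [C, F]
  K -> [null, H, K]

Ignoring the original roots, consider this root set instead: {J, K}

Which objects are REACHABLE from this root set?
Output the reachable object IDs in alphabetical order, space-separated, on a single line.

Roots: J K
Mark J: refs=C F, marked=J
Mark K: refs=null H K, marked=J K
Mark C: refs=E E, marked=C J K
Mark F: refs=G, marked=C F J K
Mark H: refs=A C null, marked=C F H J K
Mark E: refs=A, marked=C E F H J K
Mark G: refs=null null, marked=C E F G H J K
Mark A: refs=F, marked=A C E F G H J K
Unmarked (collected): B D I

Answer: A C E F G H J K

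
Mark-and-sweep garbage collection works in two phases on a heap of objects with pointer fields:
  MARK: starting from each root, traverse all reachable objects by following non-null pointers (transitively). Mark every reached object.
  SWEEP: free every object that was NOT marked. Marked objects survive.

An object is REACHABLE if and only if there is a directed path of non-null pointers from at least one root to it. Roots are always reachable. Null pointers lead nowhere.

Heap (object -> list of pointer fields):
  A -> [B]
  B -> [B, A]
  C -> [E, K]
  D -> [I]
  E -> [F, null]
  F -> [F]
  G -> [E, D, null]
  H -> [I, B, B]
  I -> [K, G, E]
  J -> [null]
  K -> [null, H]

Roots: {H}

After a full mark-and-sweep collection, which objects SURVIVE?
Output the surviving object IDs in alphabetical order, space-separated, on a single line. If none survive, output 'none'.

Answer: A B D E F G H I K

Derivation:
Roots: H
Mark H: refs=I B B, marked=H
Mark I: refs=K G E, marked=H I
Mark B: refs=B A, marked=B H I
Mark K: refs=null H, marked=B H I K
Mark G: refs=E D null, marked=B G H I K
Mark E: refs=F null, marked=B E G H I K
Mark A: refs=B, marked=A B E G H I K
Mark D: refs=I, marked=A B D E G H I K
Mark F: refs=F, marked=A B D E F G H I K
Unmarked (collected): C J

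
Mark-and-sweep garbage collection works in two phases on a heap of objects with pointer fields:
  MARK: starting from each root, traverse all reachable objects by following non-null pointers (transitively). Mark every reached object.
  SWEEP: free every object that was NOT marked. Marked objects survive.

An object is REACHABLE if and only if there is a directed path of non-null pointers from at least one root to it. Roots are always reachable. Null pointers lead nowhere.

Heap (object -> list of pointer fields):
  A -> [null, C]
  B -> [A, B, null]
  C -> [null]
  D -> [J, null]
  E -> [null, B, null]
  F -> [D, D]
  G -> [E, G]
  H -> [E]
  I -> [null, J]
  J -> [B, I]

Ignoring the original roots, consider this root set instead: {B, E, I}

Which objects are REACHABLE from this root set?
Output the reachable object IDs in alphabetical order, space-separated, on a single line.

Answer: A B C E I J

Derivation:
Roots: B E I
Mark B: refs=A B null, marked=B
Mark E: refs=null B null, marked=B E
Mark I: refs=null J, marked=B E I
Mark A: refs=null C, marked=A B E I
Mark J: refs=B I, marked=A B E I J
Mark C: refs=null, marked=A B C E I J
Unmarked (collected): D F G H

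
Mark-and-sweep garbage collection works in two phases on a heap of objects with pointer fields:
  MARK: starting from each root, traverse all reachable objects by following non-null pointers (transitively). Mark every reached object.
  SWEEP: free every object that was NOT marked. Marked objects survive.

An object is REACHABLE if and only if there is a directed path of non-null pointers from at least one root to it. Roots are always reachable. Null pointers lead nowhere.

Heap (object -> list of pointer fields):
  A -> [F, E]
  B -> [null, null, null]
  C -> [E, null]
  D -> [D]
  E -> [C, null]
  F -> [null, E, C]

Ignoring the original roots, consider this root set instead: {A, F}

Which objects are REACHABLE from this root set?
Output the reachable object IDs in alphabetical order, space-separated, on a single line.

Answer: A C E F

Derivation:
Roots: A F
Mark A: refs=F E, marked=A
Mark F: refs=null E C, marked=A F
Mark E: refs=C null, marked=A E F
Mark C: refs=E null, marked=A C E F
Unmarked (collected): B D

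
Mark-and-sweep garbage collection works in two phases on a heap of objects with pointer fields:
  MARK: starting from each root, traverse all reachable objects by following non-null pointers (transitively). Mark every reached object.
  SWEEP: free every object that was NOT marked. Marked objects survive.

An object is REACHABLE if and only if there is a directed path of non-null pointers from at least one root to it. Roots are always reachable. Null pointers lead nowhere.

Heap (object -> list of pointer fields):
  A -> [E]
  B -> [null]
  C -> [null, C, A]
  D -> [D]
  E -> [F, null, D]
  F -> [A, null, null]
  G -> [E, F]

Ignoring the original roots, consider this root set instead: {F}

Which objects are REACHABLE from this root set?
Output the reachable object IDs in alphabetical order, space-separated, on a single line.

Answer: A D E F

Derivation:
Roots: F
Mark F: refs=A null null, marked=F
Mark A: refs=E, marked=A F
Mark E: refs=F null D, marked=A E F
Mark D: refs=D, marked=A D E F
Unmarked (collected): B C G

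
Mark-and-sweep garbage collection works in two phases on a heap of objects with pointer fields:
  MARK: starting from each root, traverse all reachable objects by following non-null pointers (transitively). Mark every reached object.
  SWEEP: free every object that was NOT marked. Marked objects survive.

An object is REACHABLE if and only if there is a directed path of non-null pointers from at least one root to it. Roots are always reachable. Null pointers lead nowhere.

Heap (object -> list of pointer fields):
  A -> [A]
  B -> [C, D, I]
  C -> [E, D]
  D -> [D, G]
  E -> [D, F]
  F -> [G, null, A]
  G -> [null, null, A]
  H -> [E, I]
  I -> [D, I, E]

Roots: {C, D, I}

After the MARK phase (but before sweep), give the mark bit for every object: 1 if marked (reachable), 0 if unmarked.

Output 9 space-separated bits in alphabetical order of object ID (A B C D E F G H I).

Roots: C D I
Mark C: refs=E D, marked=C
Mark D: refs=D G, marked=C D
Mark I: refs=D I E, marked=C D I
Mark E: refs=D F, marked=C D E I
Mark G: refs=null null A, marked=C D E G I
Mark F: refs=G null A, marked=C D E F G I
Mark A: refs=A, marked=A C D E F G I
Unmarked (collected): B H

Answer: 1 0 1 1 1 1 1 0 1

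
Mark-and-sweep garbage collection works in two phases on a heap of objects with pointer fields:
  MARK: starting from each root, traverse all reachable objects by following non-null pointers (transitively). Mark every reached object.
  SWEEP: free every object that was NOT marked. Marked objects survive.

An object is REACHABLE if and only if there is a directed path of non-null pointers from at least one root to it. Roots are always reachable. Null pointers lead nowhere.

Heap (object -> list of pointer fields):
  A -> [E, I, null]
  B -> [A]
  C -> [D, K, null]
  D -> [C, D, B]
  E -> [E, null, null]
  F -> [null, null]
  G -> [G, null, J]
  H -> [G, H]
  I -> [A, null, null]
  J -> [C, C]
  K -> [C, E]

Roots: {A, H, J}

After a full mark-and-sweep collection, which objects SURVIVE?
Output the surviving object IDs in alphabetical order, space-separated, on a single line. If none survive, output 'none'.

Roots: A H J
Mark A: refs=E I null, marked=A
Mark H: refs=G H, marked=A H
Mark J: refs=C C, marked=A H J
Mark E: refs=E null null, marked=A E H J
Mark I: refs=A null null, marked=A E H I J
Mark G: refs=G null J, marked=A E G H I J
Mark C: refs=D K null, marked=A C E G H I J
Mark D: refs=C D B, marked=A C D E G H I J
Mark K: refs=C E, marked=A C D E G H I J K
Mark B: refs=A, marked=A B C D E G H I J K
Unmarked (collected): F

Answer: A B C D E G H I J K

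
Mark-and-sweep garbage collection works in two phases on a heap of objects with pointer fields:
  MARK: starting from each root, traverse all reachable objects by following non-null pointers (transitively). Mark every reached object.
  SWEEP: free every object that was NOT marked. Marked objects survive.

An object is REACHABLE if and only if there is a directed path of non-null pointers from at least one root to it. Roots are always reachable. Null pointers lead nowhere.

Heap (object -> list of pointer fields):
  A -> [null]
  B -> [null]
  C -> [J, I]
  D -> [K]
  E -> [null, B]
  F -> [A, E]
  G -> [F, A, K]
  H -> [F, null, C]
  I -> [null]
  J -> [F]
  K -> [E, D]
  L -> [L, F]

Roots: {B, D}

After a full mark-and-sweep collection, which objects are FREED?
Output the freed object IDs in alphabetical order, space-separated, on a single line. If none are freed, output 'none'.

Answer: A C F G H I J L

Derivation:
Roots: B D
Mark B: refs=null, marked=B
Mark D: refs=K, marked=B D
Mark K: refs=E D, marked=B D K
Mark E: refs=null B, marked=B D E K
Unmarked (collected): A C F G H I J L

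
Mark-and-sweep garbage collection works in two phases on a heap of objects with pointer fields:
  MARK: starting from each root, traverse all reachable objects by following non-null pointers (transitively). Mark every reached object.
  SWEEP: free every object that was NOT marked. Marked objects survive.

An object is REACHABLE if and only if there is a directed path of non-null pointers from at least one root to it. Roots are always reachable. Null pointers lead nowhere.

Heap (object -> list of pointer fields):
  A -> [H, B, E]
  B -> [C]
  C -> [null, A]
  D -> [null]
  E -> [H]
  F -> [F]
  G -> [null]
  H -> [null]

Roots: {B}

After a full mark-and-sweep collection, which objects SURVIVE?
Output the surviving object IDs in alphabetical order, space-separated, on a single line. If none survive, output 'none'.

Roots: B
Mark B: refs=C, marked=B
Mark C: refs=null A, marked=B C
Mark A: refs=H B E, marked=A B C
Mark H: refs=null, marked=A B C H
Mark E: refs=H, marked=A B C E H
Unmarked (collected): D F G

Answer: A B C E H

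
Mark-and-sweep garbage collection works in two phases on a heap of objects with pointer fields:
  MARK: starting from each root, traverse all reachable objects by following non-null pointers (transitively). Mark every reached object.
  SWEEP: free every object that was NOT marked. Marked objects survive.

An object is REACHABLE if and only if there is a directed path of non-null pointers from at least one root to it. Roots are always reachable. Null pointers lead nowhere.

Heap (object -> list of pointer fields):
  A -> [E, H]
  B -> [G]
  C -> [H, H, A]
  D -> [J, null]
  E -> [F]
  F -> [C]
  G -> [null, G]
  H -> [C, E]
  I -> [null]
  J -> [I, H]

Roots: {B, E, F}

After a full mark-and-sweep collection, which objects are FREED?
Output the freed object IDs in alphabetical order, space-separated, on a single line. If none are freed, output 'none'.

Roots: B E F
Mark B: refs=G, marked=B
Mark E: refs=F, marked=B E
Mark F: refs=C, marked=B E F
Mark G: refs=null G, marked=B E F G
Mark C: refs=H H A, marked=B C E F G
Mark H: refs=C E, marked=B C E F G H
Mark A: refs=E H, marked=A B C E F G H
Unmarked (collected): D I J

Answer: D I J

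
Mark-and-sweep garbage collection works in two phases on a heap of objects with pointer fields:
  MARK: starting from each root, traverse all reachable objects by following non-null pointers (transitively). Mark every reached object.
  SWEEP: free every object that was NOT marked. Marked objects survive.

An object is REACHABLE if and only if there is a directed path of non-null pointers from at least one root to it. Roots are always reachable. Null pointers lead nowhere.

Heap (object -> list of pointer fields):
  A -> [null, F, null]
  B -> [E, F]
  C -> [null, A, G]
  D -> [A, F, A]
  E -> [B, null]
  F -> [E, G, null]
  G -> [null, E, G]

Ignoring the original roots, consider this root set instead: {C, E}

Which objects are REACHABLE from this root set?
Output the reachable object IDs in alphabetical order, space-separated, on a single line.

Answer: A B C E F G

Derivation:
Roots: C E
Mark C: refs=null A G, marked=C
Mark E: refs=B null, marked=C E
Mark A: refs=null F null, marked=A C E
Mark G: refs=null E G, marked=A C E G
Mark B: refs=E F, marked=A B C E G
Mark F: refs=E G null, marked=A B C E F G
Unmarked (collected): D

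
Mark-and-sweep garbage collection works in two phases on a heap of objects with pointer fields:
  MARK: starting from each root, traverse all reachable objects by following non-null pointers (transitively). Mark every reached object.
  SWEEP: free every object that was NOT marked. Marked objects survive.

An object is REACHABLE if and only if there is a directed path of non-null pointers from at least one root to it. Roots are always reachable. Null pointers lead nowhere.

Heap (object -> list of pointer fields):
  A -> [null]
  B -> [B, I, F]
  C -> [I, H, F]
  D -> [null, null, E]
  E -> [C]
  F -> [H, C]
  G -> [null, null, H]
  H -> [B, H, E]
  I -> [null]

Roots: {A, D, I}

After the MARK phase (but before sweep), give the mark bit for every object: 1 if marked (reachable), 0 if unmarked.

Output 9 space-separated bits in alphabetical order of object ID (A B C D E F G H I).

Answer: 1 1 1 1 1 1 0 1 1

Derivation:
Roots: A D I
Mark A: refs=null, marked=A
Mark D: refs=null null E, marked=A D
Mark I: refs=null, marked=A D I
Mark E: refs=C, marked=A D E I
Mark C: refs=I H F, marked=A C D E I
Mark H: refs=B H E, marked=A C D E H I
Mark F: refs=H C, marked=A C D E F H I
Mark B: refs=B I F, marked=A B C D E F H I
Unmarked (collected): G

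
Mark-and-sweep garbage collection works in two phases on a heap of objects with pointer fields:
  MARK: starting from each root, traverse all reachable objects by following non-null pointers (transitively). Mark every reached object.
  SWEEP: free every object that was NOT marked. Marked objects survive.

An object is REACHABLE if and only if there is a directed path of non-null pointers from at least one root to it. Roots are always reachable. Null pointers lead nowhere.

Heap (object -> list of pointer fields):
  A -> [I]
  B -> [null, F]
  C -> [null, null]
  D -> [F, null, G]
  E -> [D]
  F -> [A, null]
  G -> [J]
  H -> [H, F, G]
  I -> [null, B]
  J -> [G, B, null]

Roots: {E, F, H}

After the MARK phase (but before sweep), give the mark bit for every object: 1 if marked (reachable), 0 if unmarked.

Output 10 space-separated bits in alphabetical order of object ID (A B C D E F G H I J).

Answer: 1 1 0 1 1 1 1 1 1 1

Derivation:
Roots: E F H
Mark E: refs=D, marked=E
Mark F: refs=A null, marked=E F
Mark H: refs=H F G, marked=E F H
Mark D: refs=F null G, marked=D E F H
Mark A: refs=I, marked=A D E F H
Mark G: refs=J, marked=A D E F G H
Mark I: refs=null B, marked=A D E F G H I
Mark J: refs=G B null, marked=A D E F G H I J
Mark B: refs=null F, marked=A B D E F G H I J
Unmarked (collected): C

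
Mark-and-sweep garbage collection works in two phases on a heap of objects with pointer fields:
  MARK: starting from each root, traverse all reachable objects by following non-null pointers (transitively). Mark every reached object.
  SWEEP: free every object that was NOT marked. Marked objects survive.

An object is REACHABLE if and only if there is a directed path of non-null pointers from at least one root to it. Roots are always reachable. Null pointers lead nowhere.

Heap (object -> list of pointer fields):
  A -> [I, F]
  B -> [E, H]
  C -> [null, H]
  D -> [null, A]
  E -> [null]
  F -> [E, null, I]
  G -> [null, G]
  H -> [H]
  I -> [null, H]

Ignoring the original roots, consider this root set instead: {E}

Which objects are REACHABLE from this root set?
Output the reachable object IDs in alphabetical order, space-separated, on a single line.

Roots: E
Mark E: refs=null, marked=E
Unmarked (collected): A B C D F G H I

Answer: E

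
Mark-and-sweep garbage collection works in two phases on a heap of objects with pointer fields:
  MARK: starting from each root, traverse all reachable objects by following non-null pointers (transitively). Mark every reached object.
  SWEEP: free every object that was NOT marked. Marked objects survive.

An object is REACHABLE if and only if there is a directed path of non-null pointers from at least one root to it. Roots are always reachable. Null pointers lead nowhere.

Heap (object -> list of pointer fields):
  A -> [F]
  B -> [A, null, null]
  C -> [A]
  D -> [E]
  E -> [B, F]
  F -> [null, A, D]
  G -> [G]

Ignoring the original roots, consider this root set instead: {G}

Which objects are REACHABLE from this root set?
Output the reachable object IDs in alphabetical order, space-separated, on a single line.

Answer: G

Derivation:
Roots: G
Mark G: refs=G, marked=G
Unmarked (collected): A B C D E F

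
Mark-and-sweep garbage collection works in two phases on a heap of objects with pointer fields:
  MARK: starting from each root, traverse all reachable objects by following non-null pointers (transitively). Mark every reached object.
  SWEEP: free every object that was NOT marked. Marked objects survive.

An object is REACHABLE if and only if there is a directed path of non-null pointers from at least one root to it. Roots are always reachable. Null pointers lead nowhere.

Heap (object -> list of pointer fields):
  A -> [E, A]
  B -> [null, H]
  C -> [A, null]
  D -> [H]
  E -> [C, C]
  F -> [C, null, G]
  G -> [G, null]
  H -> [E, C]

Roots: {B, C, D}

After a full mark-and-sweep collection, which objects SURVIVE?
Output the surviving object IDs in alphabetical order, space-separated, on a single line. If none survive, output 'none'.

Answer: A B C D E H

Derivation:
Roots: B C D
Mark B: refs=null H, marked=B
Mark C: refs=A null, marked=B C
Mark D: refs=H, marked=B C D
Mark H: refs=E C, marked=B C D H
Mark A: refs=E A, marked=A B C D H
Mark E: refs=C C, marked=A B C D E H
Unmarked (collected): F G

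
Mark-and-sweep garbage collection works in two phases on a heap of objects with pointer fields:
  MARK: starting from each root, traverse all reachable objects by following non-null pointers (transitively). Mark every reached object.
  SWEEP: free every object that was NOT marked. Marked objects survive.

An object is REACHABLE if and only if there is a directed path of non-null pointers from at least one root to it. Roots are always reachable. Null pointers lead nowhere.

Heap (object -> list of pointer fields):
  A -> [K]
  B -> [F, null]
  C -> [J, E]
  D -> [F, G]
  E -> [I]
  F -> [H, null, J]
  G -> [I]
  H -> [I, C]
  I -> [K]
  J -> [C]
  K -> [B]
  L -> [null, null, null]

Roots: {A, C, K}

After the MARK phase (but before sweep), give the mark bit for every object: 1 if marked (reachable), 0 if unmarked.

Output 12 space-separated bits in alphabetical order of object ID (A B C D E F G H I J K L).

Answer: 1 1 1 0 1 1 0 1 1 1 1 0

Derivation:
Roots: A C K
Mark A: refs=K, marked=A
Mark C: refs=J E, marked=A C
Mark K: refs=B, marked=A C K
Mark J: refs=C, marked=A C J K
Mark E: refs=I, marked=A C E J K
Mark B: refs=F null, marked=A B C E J K
Mark I: refs=K, marked=A B C E I J K
Mark F: refs=H null J, marked=A B C E F I J K
Mark H: refs=I C, marked=A B C E F H I J K
Unmarked (collected): D G L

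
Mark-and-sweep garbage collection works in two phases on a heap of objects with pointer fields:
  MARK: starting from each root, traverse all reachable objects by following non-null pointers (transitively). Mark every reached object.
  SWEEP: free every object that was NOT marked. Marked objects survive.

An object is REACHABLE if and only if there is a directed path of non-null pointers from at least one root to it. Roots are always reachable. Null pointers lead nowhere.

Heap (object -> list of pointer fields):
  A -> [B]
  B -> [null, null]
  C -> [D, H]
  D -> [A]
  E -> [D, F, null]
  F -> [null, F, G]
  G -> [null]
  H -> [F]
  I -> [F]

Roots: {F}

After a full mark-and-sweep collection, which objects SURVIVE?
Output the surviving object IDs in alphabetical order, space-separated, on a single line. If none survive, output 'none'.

Answer: F G

Derivation:
Roots: F
Mark F: refs=null F G, marked=F
Mark G: refs=null, marked=F G
Unmarked (collected): A B C D E H I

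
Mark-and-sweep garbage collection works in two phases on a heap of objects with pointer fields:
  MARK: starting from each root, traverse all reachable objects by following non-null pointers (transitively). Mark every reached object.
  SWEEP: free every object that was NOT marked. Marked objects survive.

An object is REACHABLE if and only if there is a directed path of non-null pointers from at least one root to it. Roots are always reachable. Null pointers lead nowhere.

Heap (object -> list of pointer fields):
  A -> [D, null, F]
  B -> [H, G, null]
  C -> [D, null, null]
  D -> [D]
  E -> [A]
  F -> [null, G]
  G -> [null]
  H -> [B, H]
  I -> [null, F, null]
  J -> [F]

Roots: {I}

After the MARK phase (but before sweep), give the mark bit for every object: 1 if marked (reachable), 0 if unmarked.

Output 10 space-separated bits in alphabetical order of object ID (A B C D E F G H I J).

Roots: I
Mark I: refs=null F null, marked=I
Mark F: refs=null G, marked=F I
Mark G: refs=null, marked=F G I
Unmarked (collected): A B C D E H J

Answer: 0 0 0 0 0 1 1 0 1 0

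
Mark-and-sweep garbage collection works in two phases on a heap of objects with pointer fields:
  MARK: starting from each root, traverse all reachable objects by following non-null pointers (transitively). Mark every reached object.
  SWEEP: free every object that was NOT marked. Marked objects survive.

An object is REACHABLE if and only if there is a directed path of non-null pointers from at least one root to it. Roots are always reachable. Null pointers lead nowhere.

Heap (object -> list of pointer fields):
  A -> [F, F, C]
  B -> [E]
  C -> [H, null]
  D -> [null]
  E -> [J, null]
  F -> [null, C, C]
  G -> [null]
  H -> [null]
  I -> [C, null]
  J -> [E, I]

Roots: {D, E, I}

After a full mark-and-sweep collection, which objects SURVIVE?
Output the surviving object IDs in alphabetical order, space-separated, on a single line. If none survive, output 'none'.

Roots: D E I
Mark D: refs=null, marked=D
Mark E: refs=J null, marked=D E
Mark I: refs=C null, marked=D E I
Mark J: refs=E I, marked=D E I J
Mark C: refs=H null, marked=C D E I J
Mark H: refs=null, marked=C D E H I J
Unmarked (collected): A B F G

Answer: C D E H I J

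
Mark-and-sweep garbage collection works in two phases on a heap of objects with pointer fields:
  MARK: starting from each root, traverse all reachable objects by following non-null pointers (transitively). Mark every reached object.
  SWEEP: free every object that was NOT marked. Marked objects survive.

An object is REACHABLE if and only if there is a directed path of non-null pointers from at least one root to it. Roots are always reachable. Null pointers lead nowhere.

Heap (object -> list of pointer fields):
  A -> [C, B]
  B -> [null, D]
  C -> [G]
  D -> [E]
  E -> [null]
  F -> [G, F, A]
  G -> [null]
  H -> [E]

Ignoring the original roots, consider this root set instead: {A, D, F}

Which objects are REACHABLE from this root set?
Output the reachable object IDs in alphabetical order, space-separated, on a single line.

Answer: A B C D E F G

Derivation:
Roots: A D F
Mark A: refs=C B, marked=A
Mark D: refs=E, marked=A D
Mark F: refs=G F A, marked=A D F
Mark C: refs=G, marked=A C D F
Mark B: refs=null D, marked=A B C D F
Mark E: refs=null, marked=A B C D E F
Mark G: refs=null, marked=A B C D E F G
Unmarked (collected): H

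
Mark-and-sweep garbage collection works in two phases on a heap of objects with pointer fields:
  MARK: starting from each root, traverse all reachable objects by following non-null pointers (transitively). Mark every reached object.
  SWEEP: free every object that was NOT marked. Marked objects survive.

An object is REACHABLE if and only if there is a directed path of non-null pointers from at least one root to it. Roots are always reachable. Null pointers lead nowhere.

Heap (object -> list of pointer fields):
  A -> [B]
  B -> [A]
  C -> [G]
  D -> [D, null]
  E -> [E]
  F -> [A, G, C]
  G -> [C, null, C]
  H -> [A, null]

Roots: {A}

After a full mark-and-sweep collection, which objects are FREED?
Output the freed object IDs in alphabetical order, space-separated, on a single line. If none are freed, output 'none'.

Answer: C D E F G H

Derivation:
Roots: A
Mark A: refs=B, marked=A
Mark B: refs=A, marked=A B
Unmarked (collected): C D E F G H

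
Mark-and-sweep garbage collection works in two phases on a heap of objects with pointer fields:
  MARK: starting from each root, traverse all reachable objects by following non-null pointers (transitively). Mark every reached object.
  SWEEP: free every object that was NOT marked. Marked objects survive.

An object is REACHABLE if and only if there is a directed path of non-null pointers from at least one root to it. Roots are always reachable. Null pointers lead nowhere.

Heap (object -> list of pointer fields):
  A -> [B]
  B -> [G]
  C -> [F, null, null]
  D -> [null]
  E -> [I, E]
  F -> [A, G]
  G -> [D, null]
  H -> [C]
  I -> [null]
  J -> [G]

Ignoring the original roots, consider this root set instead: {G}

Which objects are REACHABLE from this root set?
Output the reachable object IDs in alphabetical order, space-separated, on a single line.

Answer: D G

Derivation:
Roots: G
Mark G: refs=D null, marked=G
Mark D: refs=null, marked=D G
Unmarked (collected): A B C E F H I J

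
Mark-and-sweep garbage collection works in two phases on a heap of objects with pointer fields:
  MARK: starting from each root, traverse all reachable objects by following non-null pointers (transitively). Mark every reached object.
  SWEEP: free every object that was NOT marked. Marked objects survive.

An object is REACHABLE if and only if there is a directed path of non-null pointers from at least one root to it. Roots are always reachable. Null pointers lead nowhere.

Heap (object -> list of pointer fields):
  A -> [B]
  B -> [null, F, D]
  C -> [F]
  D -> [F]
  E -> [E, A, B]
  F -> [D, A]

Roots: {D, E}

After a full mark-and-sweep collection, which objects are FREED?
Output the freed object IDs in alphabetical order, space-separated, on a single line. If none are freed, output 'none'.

Roots: D E
Mark D: refs=F, marked=D
Mark E: refs=E A B, marked=D E
Mark F: refs=D A, marked=D E F
Mark A: refs=B, marked=A D E F
Mark B: refs=null F D, marked=A B D E F
Unmarked (collected): C

Answer: C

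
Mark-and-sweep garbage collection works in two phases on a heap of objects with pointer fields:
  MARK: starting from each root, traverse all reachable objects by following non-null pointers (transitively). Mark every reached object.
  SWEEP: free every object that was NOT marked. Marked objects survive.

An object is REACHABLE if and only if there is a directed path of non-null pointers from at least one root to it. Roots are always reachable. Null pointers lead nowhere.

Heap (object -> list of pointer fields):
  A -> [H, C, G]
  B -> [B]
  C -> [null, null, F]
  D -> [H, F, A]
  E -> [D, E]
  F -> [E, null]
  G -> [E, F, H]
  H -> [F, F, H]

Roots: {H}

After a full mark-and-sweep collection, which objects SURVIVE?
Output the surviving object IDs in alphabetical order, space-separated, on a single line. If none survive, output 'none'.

Answer: A C D E F G H

Derivation:
Roots: H
Mark H: refs=F F H, marked=H
Mark F: refs=E null, marked=F H
Mark E: refs=D E, marked=E F H
Mark D: refs=H F A, marked=D E F H
Mark A: refs=H C G, marked=A D E F H
Mark C: refs=null null F, marked=A C D E F H
Mark G: refs=E F H, marked=A C D E F G H
Unmarked (collected): B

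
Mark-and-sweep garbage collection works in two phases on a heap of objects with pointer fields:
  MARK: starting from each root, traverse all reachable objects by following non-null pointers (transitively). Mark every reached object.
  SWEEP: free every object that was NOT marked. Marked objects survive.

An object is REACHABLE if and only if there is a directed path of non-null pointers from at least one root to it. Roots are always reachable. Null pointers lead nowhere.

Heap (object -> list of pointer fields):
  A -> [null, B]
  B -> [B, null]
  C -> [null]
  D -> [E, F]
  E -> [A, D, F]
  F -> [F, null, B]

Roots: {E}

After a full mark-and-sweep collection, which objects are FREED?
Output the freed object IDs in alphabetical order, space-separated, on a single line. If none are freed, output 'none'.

Answer: C

Derivation:
Roots: E
Mark E: refs=A D F, marked=E
Mark A: refs=null B, marked=A E
Mark D: refs=E F, marked=A D E
Mark F: refs=F null B, marked=A D E F
Mark B: refs=B null, marked=A B D E F
Unmarked (collected): C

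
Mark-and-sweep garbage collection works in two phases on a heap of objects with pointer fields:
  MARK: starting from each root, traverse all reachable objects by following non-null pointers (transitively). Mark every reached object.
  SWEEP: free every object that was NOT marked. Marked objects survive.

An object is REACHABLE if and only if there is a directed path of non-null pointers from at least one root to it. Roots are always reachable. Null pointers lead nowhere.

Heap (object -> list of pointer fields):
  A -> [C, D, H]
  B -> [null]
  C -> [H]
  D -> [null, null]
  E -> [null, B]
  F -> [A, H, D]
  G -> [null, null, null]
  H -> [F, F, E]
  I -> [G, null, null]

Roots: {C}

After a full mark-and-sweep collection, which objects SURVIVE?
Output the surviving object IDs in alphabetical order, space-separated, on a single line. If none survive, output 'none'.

Answer: A B C D E F H

Derivation:
Roots: C
Mark C: refs=H, marked=C
Mark H: refs=F F E, marked=C H
Mark F: refs=A H D, marked=C F H
Mark E: refs=null B, marked=C E F H
Mark A: refs=C D H, marked=A C E F H
Mark D: refs=null null, marked=A C D E F H
Mark B: refs=null, marked=A B C D E F H
Unmarked (collected): G I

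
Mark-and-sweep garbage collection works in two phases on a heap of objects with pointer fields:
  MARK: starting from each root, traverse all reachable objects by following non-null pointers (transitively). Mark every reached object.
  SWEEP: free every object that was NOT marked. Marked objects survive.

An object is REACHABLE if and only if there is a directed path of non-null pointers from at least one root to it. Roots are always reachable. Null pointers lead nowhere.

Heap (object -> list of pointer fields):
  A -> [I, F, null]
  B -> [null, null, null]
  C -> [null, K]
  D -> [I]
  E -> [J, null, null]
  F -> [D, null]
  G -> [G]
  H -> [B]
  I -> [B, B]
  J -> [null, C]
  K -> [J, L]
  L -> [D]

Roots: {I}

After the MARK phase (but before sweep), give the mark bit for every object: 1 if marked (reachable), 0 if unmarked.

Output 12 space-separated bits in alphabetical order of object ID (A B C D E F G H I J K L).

Roots: I
Mark I: refs=B B, marked=I
Mark B: refs=null null null, marked=B I
Unmarked (collected): A C D E F G H J K L

Answer: 0 1 0 0 0 0 0 0 1 0 0 0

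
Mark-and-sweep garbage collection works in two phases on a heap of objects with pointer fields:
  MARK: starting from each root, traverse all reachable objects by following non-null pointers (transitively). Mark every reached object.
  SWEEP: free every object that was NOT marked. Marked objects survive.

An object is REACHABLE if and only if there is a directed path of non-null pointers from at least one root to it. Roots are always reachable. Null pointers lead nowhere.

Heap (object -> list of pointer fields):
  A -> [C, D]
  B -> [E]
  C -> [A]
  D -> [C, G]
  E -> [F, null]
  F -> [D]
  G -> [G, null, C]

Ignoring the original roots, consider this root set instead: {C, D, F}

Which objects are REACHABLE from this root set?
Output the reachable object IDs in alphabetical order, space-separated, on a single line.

Answer: A C D F G

Derivation:
Roots: C D F
Mark C: refs=A, marked=C
Mark D: refs=C G, marked=C D
Mark F: refs=D, marked=C D F
Mark A: refs=C D, marked=A C D F
Mark G: refs=G null C, marked=A C D F G
Unmarked (collected): B E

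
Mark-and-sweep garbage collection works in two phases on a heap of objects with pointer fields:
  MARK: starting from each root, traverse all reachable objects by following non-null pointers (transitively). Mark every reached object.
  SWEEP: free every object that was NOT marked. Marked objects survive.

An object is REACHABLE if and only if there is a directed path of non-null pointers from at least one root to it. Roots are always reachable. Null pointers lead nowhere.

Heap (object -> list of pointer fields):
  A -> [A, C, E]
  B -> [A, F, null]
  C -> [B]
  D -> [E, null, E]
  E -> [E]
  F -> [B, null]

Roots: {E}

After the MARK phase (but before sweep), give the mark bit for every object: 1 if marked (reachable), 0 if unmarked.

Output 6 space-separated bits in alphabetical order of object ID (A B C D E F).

Roots: E
Mark E: refs=E, marked=E
Unmarked (collected): A B C D F

Answer: 0 0 0 0 1 0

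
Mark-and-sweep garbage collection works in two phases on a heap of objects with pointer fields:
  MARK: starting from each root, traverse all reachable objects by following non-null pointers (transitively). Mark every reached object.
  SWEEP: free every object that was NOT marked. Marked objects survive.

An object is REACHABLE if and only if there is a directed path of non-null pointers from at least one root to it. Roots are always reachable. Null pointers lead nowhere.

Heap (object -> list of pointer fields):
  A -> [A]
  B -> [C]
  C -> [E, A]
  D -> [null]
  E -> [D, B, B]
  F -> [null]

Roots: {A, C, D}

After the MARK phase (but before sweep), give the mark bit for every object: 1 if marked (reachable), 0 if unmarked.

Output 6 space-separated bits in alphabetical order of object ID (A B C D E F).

Answer: 1 1 1 1 1 0

Derivation:
Roots: A C D
Mark A: refs=A, marked=A
Mark C: refs=E A, marked=A C
Mark D: refs=null, marked=A C D
Mark E: refs=D B B, marked=A C D E
Mark B: refs=C, marked=A B C D E
Unmarked (collected): F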